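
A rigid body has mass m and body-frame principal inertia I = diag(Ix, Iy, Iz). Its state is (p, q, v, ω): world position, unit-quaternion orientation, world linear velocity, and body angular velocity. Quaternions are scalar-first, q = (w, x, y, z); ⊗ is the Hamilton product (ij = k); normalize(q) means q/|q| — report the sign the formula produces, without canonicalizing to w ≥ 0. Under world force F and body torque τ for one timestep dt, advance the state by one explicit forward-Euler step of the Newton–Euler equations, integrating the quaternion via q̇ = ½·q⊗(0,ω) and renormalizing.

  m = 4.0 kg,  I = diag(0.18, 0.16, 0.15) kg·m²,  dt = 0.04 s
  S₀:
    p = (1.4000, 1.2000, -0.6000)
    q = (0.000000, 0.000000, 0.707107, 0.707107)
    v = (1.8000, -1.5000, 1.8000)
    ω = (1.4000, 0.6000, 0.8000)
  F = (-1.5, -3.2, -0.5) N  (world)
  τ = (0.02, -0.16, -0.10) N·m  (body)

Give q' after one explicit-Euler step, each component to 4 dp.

Hamilton product q⊗(0,ω) = (-0.9899498, 0.1414214, 0.9899498, -0.9899498)
q' = normalize(q + ½dt·q⊗(0,ω)) = (-0.0198, 0.0028, 0.7265, 0.6869)

q' = (-0.0198, 0.0028, 0.7265, 0.6869)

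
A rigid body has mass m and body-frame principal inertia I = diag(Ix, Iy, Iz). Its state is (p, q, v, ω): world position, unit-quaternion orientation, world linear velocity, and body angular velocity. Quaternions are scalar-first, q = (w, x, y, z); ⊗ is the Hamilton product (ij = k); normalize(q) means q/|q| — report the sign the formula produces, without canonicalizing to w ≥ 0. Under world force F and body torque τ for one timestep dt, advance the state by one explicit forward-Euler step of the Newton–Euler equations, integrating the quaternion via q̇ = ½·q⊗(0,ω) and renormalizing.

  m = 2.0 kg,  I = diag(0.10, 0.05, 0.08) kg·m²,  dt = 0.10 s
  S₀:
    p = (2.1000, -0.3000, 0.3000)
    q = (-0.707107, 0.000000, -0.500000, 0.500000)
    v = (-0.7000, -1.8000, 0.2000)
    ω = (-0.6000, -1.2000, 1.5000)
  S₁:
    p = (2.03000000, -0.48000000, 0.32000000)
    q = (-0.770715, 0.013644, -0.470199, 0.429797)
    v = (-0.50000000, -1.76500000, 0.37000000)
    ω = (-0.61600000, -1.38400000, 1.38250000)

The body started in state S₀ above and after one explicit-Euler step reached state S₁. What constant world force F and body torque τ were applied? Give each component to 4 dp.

velocity change Δv = (0.20000000, 0.03500000, 0.17000000)
applied force F = (4.0000, 0.7000, 3.4000)
ω₁ − ω₀ = (-0.01600000, -0.18400000, -0.11750000)
I·α + gyro = (-0.0700, -0.1100, -0.1300)

F = (4.0000, 0.7000, 3.4000)
τ = (-0.0700, -0.1100, -0.1300)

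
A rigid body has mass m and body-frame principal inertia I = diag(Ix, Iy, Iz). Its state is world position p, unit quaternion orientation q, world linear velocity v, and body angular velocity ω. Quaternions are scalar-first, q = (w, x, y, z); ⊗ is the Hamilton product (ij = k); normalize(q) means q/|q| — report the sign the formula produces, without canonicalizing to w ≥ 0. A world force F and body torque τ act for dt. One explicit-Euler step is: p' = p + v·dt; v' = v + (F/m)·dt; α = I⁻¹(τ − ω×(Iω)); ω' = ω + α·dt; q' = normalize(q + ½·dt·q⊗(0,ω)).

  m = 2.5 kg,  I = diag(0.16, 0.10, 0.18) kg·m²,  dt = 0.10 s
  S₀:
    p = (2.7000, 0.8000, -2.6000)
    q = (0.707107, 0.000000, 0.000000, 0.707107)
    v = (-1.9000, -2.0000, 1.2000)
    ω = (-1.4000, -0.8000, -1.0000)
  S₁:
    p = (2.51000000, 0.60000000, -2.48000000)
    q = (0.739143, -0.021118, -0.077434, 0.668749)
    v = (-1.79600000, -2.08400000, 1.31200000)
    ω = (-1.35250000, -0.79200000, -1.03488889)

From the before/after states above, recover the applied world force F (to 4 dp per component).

F = (2.6000, -2.1000, 2.8000)

v₁ − v₀ = (0.10400000, -0.08400000, 0.11200000)
applied force F = (2.6000, -2.1000, 2.8000)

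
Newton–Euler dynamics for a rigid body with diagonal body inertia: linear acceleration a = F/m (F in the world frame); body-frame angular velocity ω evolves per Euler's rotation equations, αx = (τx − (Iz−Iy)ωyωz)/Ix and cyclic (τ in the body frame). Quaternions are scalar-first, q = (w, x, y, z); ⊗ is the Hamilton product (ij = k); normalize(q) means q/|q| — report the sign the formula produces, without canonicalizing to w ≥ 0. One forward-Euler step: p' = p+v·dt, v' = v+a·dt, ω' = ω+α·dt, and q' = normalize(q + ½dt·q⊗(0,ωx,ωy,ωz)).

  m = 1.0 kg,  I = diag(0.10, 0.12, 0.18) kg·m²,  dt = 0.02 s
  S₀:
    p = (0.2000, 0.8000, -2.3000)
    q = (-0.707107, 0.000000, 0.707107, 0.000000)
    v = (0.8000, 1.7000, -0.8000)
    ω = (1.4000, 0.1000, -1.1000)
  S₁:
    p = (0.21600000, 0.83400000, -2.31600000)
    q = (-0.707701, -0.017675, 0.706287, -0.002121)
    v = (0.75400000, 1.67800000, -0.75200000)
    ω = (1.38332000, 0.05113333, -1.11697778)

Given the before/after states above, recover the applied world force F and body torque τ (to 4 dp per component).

v₁ − v₀ = (-0.04600000, -0.02200000, 0.04800000)
applied force F = (-2.3000, -1.1000, 2.4000)
rate change Δω = (-0.01668000, -0.04886667, -0.01697778)
precession coupling = (-0.0066, 0.1232, 0.0028)
τ = I·(Δω/dt) + ω₀×(Iω₀) = (-0.0900, -0.1700, -0.1500)

F = (-2.3000, -1.1000, 2.4000)
τ = (-0.0900, -0.1700, -0.1500)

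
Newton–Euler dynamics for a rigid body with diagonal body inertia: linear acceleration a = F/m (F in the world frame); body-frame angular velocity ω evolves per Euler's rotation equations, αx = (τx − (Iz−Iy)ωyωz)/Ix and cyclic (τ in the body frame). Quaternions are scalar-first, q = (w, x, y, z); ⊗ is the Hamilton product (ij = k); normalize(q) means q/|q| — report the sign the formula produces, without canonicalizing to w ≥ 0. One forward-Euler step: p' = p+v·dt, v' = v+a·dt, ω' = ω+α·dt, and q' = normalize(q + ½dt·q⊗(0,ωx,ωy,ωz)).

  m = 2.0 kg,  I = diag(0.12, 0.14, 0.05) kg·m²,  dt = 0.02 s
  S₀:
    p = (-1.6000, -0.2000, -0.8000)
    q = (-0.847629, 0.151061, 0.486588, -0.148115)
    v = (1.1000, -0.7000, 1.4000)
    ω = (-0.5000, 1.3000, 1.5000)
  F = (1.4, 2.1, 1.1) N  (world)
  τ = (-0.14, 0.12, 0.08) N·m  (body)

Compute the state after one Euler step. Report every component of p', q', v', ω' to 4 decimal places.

p' = (-1.5780, -0.2140, -0.7720)
q' = (-0.8508, 0.1645, 0.4739, -0.1564)
v' = (1.1140, -0.6790, 1.4110)
ω' = (-0.4941, 1.3246, 1.5372)

(τ − ω×Iω)/I = (0.2958, 1.2321, 1.8600)
ω + α·dt = (-0.4941, 1.3246, 1.5372)
2q̇ = q⊗(0,ω) = (-0.3348614, 1.3462460, -1.2544517, -0.8317702)
q + ½dt·q⊗(0,ω), renormalized = (-0.8508, 0.1645, 0.4739, -0.1564)
linear accel F/m = (0.7000, 1.0500, 0.5500)
p + v·dt = (-1.5780, -0.2140, -0.7720)
new velocity v' = (1.1140, -0.6790, 1.4110)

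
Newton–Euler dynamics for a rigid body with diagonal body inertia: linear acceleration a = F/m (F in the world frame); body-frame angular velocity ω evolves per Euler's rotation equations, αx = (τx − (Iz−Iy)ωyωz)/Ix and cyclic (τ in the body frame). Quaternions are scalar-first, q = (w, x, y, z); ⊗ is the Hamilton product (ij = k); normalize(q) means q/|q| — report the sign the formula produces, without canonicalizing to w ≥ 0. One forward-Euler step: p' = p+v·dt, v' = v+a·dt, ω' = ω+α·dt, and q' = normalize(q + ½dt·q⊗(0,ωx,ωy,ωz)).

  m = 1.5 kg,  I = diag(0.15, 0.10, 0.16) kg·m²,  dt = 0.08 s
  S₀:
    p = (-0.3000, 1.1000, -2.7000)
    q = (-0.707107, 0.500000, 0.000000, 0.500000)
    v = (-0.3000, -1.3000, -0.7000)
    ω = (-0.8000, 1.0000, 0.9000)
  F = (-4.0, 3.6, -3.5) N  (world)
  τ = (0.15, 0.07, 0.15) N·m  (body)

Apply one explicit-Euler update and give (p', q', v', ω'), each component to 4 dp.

p' = (-0.3240, 0.9960, -2.7560)
q' = (-0.7077, 0.5016, -0.0622, 0.4936)
v' = (-0.5133, -1.1080, -0.8867)
ω' = (-0.7488, 1.0502, 0.9550)

ω×(Iω) gyroscopic = (0.0540, 0.0072, 0.0400)
(τ − ω×Iω)/I = (0.6400, 0.6280, 0.6875)
new body rate ω' = (-0.7488, 1.0502, 0.9550)
Hamilton product q⊗(0,ω) = (-0.0500000, 0.0656856, -1.5571070, -0.1363963)
q' = normalize(q + ½dt·q⊗(0,ω)) = (-0.7077, 0.5016, -0.0622, 0.4936)
a = F/m = (-2.6667, 2.4000, -2.3333)
p' = p + v·dt = (-0.3240, 0.9960, -2.7560)
v + (F/m)dt = (-0.5133, -1.1080, -0.8867)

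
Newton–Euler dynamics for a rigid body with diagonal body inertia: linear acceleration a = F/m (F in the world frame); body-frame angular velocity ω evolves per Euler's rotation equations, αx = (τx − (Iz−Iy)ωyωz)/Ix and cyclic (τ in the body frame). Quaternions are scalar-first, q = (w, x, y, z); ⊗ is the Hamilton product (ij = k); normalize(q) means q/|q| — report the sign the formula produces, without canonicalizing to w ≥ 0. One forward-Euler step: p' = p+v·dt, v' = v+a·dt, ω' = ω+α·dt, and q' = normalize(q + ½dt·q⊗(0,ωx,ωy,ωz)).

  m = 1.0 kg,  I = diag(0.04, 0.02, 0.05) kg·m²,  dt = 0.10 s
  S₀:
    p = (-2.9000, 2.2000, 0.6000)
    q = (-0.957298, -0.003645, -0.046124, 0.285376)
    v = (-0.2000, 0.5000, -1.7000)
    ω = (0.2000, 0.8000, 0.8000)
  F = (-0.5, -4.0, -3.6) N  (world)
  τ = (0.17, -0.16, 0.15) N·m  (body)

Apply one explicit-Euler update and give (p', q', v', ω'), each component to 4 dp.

a = (-0.5000, -4.0000, -3.6000)
new position p' = (-2.9200, 2.2500, 0.4300)
new velocity v' = (-0.2500, 0.1000, -2.0600)
precession coupling ω×(Iω) = (0.0192, -0.0016, -0.0032)
α = I⁻¹(τ − ω×Iω) = (3.7700, -7.9200, 3.0640)
ω' = ω + α·dt = (0.5770, 0.0080, 1.1064)
2q̇ = q⊗(0,ω) = (-0.1906726, -0.4566596, -0.7058472, -0.7595296)
q' = normalize(q + ½dt·q⊗(0,ω)) = (-0.9652, -0.0264, -0.0813, 0.2470)

p' = (-2.9200, 2.2500, 0.4300)
q' = (-0.9652, -0.0264, -0.0813, 0.2470)
v' = (-0.2500, 0.1000, -2.0600)
ω' = (0.5770, 0.0080, 1.1064)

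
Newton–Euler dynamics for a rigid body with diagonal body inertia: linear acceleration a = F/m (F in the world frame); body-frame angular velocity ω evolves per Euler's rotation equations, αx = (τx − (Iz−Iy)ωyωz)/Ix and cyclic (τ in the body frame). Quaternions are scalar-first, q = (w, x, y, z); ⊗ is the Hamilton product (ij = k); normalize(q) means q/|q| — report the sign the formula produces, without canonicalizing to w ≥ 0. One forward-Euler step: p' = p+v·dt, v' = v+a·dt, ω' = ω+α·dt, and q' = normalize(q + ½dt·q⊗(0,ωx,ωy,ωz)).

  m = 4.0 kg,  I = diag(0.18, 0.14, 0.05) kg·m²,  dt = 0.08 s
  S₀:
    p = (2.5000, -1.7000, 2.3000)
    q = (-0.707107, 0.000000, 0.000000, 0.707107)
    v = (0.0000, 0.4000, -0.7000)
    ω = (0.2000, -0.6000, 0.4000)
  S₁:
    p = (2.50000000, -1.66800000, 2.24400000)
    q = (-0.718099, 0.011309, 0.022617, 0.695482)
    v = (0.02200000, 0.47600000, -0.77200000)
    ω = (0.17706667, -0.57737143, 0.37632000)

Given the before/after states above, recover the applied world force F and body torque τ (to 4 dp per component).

rate change Δω = (-0.02293333, 0.02262857, -0.02368000)
τ = I·(Δω/dt) + ω₀×(Iω₀) = (-0.0300, 0.0500, -0.0100)
Δv = v₁−v₀ = (0.02200000, 0.07600000, -0.07200000)
applied force F = (1.1000, 3.8000, -3.6000)

F = (1.1000, 3.8000, -3.6000)
τ = (-0.0300, 0.0500, -0.0100)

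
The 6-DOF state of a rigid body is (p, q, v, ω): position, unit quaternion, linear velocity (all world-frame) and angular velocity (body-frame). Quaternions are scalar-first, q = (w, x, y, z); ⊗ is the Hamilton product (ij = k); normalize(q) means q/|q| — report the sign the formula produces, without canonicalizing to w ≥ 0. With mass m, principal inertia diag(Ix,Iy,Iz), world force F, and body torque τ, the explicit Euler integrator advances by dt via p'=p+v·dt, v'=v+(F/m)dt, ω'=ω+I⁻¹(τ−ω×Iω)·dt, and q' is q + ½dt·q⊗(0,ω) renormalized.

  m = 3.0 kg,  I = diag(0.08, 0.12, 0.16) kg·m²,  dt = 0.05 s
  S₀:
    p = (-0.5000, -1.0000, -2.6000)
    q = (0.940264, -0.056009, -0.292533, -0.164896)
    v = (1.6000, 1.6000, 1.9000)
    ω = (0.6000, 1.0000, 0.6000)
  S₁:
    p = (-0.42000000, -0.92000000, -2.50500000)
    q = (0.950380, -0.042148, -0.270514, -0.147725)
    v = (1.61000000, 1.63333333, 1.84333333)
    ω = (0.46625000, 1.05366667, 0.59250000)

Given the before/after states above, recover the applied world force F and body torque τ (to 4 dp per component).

F = (0.6000, 2.0000, -3.4000)
τ = (-0.1900, 0.1000, 0.0000)

ω₁ − ω₀ = (-0.13375000, 0.05366667, -0.00750000)
precession coupling = (0.0240, -0.0288, 0.0240)
applied torque τ = (-0.1900, 0.1000, 0.0000)
v₁ − v₀ = (0.01000000, 0.03333333, -0.05666667)
m·(v₁−v₀)/dt = (0.6000, 2.0000, -3.4000)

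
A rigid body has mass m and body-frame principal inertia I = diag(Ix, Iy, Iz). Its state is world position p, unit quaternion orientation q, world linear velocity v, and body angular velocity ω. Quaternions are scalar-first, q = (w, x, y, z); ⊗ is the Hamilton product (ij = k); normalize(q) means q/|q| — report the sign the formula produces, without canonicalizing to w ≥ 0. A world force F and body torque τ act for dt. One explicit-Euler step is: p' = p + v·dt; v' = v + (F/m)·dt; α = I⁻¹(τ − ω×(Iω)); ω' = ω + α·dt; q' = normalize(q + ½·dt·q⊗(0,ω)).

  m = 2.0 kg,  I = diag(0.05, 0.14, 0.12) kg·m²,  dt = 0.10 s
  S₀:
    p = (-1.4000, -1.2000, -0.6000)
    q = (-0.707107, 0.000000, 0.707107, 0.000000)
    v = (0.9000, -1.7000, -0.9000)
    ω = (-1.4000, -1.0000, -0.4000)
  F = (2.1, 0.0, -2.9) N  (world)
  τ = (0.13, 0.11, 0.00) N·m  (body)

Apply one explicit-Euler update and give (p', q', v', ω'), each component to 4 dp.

p' = p + v·dt = (-1.3100, -1.3700, -0.6900)
v' = v + a·dt = (1.0050, -1.7000, -1.0450)
α = I⁻¹(τ − ω×Iω) = (2.7600, 1.0657, -1.0500)
ω' = ω + α·dt = (-1.1240, -0.8934, -0.5050)
q⊗(0,ω) = (0.7071070, 0.7071070, 0.7071070, 1.2727926)
q + ½dt·q⊗(0,ω), renormalized = (-0.6691, 0.0352, 0.7396, 0.0634)

p' = (-1.3100, -1.3700, -0.6900)
q' = (-0.6691, 0.0352, 0.7396, 0.0634)
v' = (1.0050, -1.7000, -1.0450)
ω' = (-1.1240, -0.8934, -0.5050)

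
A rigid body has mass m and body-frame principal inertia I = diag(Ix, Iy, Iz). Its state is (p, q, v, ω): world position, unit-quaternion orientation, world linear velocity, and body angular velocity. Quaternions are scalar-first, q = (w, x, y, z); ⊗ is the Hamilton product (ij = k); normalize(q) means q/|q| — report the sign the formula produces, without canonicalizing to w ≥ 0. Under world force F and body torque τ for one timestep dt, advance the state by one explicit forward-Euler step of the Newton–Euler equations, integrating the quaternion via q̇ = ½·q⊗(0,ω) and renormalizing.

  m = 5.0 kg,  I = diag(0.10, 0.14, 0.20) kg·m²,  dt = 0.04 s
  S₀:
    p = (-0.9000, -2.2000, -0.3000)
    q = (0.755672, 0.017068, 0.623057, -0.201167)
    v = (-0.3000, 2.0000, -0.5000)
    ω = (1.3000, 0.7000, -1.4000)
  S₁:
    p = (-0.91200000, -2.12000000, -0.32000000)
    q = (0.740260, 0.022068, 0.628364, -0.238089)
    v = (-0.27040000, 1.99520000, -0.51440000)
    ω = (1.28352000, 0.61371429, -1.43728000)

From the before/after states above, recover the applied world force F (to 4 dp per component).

F = (3.7000, -0.6000, -1.8000)

Δv = v₁−v₀ = (0.02960000, -0.00480000, -0.01440000)
F = m·Δv/dt = (3.7000, -0.6000, -1.8000)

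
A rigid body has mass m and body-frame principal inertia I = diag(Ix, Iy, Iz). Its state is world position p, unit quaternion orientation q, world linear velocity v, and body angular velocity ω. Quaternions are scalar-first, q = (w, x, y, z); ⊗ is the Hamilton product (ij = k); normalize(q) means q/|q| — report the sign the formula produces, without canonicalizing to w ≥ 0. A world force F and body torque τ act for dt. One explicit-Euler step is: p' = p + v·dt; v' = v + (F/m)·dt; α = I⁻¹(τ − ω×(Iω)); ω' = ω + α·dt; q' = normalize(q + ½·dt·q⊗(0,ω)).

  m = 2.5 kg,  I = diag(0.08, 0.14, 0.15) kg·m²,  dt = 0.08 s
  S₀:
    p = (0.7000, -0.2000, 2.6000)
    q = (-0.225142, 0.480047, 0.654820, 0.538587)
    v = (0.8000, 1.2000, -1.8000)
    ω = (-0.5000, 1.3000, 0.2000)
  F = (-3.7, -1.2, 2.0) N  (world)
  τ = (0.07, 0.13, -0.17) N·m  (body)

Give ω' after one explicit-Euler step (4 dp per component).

ω' = (-0.4326, 1.3703, 0.1301)

ω×(Iω) gyroscopic = (0.0026, 0.0070, -0.0390)
α = I⁻¹(τ − ω×Iω) = (0.8425, 0.8786, -0.8733)
ω + α·dt = (-0.4326, 1.3703, 0.1301)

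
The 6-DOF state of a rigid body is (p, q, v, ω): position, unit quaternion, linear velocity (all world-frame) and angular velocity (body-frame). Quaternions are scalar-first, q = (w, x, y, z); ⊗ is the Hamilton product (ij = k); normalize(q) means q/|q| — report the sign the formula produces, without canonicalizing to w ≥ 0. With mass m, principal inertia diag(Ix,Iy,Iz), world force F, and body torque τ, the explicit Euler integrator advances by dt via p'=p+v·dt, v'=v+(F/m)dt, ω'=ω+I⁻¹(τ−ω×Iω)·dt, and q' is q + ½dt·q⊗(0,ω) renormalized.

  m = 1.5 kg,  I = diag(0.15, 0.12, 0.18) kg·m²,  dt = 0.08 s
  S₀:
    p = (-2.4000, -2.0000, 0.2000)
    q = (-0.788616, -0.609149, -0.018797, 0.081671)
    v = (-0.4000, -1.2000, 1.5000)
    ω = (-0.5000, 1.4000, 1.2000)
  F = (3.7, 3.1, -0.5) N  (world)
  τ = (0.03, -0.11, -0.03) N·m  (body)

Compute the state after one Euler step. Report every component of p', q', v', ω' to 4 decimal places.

p' = (-2.4320, -2.0960, 0.3200)
q' = (-0.8013, -0.5971, -0.0353, 0.0093)
v' = (-0.2027, -1.0347, 1.4733)
ω' = (-0.5378, 1.3147, 1.1773)

a = (2.4667, 2.0667, -0.3333)
p' = p + v·dt = (-2.4320, -2.0960, 0.3200)
new velocity v' = (-0.2027, -1.0347, 1.4733)
angular accel α = (-0.4720, -1.0667, -0.2833)
new body rate ω' = (-0.5378, 1.3147, 1.1773)
Hamilton product q⊗(0,ω) = (-0.3762639, 0.2574122, -0.4139191, -1.8085463)
q' = normalize(q + ½dt·q⊗(0,ω)) = (-0.8013, -0.5971, -0.0353, 0.0093)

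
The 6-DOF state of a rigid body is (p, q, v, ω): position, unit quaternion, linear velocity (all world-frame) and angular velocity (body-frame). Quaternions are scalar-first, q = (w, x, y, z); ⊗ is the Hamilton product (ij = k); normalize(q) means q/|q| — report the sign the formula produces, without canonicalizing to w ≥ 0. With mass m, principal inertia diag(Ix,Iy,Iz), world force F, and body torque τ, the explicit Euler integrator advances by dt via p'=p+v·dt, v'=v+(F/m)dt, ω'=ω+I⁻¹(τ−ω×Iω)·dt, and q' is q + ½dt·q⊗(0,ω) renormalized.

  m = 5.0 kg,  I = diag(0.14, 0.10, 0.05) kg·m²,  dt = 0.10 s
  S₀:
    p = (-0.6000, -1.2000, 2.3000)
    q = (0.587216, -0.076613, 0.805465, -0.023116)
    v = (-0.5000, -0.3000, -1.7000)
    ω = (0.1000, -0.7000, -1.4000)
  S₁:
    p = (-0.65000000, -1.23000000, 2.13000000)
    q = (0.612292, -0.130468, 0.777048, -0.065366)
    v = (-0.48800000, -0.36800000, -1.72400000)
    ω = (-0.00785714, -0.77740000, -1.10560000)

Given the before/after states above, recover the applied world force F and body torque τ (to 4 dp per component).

Δω = ω₁−ω₀ = (-0.10785714, -0.07740000, 0.29440000)
precession coupling = (-0.0490, -0.0126, 0.0028)
τ = I·(Δω/dt) + ω₀×(Iω₀) = (-0.2000, -0.0900, 0.1500)
velocity change Δv = (0.01200000, -0.06800000, -0.02400000)
m·(v₁−v₀)/dt = (0.6000, -3.4000, -1.2000)

F = (0.6000, -3.4000, -1.2000)
τ = (-0.2000, -0.0900, 0.1500)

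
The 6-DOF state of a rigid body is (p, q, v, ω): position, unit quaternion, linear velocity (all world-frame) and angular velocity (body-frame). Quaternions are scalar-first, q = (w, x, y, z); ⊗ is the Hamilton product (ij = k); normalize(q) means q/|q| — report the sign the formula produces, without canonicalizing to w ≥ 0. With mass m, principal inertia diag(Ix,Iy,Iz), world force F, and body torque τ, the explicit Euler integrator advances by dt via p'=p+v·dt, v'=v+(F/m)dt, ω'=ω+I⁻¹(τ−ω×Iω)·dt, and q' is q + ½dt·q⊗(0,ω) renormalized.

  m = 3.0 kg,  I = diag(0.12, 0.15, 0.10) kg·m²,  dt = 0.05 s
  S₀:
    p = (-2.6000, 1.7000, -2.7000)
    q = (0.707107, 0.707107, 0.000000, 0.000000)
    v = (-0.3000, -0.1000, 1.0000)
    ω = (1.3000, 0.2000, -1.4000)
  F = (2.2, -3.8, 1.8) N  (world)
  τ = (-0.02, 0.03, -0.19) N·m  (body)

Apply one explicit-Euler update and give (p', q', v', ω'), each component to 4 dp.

ω×(Iω) gyroscopic = (0.0140, -0.0364, 0.0078)
α = I⁻¹(τ − ω×Iω) = (-0.2833, 0.4427, -1.9780)
new body rate ω' = (1.2858, 0.2221, -1.4989)
2q̇ = q⊗(0,ω) = (-0.9192391, 0.9192391, 1.1313712, -0.8485284)
updated quaternion q' = (0.6833, 0.7292, 0.0283, -0.0212)
a = F/m = (0.7333, -1.2667, 0.6000)
p' = p + v·dt = (-2.6150, 1.6950, -2.6500)
v + (F/m)dt = (-0.2633, -0.1633, 1.0300)

p' = (-2.6150, 1.6950, -2.6500)
q' = (0.6833, 0.7292, 0.0283, -0.0212)
v' = (-0.2633, -0.1633, 1.0300)
ω' = (1.2858, 0.2221, -1.4989)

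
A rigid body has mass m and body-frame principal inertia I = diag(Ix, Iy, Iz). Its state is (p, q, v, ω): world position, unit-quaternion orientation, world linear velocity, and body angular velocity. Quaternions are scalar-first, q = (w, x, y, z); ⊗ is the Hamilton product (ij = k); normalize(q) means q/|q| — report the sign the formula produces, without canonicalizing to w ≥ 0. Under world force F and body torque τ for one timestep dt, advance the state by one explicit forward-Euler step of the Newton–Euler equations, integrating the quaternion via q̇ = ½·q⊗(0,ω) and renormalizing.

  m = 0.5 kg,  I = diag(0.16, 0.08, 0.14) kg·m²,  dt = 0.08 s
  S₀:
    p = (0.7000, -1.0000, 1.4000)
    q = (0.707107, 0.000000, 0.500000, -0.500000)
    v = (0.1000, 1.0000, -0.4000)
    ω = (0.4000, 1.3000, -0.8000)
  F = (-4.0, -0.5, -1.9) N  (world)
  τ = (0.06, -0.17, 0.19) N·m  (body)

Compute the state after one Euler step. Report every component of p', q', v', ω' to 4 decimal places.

p + v·dt = (0.7080, -0.9200, 1.3680)
v + (F/m)dt = (-0.5400, 0.9200, -0.7040)
gyro term ω×Iω = (-0.0624, -0.0064, -0.0416)
angular accel α = (0.7650, -2.0450, 1.6543)
ω + α·dt = (0.4612, 1.1364, -0.6677)
2q̇ = q⊗(0,ω) = (-1.0500000, 0.5328428, 0.7192391, -0.7656856)
q' = normalize(q + ½dt·q⊗(0,ω)) = (0.6638, 0.0213, 0.5277, -0.5296)

p' = (0.7080, -0.9200, 1.3680)
q' = (0.6638, 0.0213, 0.5277, -0.5296)
v' = (-0.5400, 0.9200, -0.7040)
ω' = (0.4612, 1.1364, -0.6677)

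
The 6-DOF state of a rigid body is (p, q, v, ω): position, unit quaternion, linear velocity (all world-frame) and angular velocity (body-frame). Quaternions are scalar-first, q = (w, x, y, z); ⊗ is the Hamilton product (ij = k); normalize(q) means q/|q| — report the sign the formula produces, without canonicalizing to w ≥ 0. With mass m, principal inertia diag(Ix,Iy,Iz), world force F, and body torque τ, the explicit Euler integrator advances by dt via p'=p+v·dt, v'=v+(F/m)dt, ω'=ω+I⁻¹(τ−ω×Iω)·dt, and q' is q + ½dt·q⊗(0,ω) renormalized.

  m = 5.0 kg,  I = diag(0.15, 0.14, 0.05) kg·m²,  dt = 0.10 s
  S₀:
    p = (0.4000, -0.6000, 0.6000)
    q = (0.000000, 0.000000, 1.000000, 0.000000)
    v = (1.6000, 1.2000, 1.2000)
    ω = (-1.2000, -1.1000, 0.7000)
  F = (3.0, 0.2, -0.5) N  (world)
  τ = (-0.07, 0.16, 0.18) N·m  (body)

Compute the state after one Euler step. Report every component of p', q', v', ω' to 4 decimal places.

a = (0.6000, 0.0400, -0.1000)
new position p' = (0.5600, -0.4800, 0.7200)
v + (F/m)dt = (1.6600, 1.2040, 1.1900)
angular accel α = (-0.9287, 1.7429, 3.8640)
ω + α·dt = (-1.2929, -0.9257, 1.0864)
Hamilton product q⊗(0,ω) = (1.1000000, 0.7000000, 0.0000000, 1.2000000)
q + ½dt·q⊗(0,ω), renormalized = (0.0548, 0.0349, 0.9961, 0.0598)

p' = (0.5600, -0.4800, 0.7200)
q' = (0.0548, 0.0349, 0.9961, 0.0598)
v' = (1.6600, 1.2040, 1.1900)
ω' = (-1.2929, -0.9257, 1.0864)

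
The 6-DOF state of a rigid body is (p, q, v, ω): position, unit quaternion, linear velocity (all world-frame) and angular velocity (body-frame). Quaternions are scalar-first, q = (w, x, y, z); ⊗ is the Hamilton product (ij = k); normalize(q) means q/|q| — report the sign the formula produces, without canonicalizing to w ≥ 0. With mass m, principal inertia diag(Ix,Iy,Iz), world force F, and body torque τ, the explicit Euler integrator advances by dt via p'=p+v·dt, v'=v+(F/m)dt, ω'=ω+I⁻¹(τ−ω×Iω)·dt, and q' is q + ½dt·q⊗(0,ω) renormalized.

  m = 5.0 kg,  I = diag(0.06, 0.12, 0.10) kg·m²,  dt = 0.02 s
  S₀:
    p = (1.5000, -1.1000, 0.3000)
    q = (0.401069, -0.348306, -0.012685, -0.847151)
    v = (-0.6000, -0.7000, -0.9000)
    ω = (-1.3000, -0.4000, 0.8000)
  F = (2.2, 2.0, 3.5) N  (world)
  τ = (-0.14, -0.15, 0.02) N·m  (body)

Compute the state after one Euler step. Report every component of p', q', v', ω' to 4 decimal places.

new position p' = (1.4880, -1.1140, 0.2820)
new velocity v' = (-0.5912, -0.6920, -0.8860)
ω×(Iω) gyroscopic = (0.0064, 0.0416, 0.0312)
angular accel α = (-2.4400, -1.5967, -0.1120)
ω' = ω + α·dt = (-1.3488, -0.4319, 0.7978)
2q̇ = q⊗(0,ω) = (0.2198490, -0.8703981, 1.2195135, 0.4436871)
updated quaternion q' = (0.4032, -0.3570, -0.0005, -0.8426)

p' = (1.4880, -1.1140, 0.2820)
q' = (0.4032, -0.3570, -0.0005, -0.8426)
v' = (-0.5912, -0.6920, -0.8860)
ω' = (-1.3488, -0.4319, 0.7978)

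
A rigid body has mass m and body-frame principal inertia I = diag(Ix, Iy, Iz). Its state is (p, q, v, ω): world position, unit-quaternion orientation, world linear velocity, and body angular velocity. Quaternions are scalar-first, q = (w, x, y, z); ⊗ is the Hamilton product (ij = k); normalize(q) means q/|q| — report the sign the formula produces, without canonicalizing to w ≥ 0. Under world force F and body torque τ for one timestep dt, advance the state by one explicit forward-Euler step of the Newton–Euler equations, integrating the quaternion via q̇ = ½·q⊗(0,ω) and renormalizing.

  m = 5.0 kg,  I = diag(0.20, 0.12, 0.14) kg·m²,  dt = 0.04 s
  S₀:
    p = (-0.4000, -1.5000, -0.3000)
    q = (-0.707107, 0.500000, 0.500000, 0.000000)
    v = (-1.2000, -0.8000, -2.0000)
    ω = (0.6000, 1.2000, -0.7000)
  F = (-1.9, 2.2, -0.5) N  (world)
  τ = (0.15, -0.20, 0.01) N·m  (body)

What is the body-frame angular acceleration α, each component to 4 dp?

gyro term ω×Iω = (-0.0168, -0.0252, -0.0576)
(τ − ω×Iω)/I = (0.8340, -1.4567, 0.4829)

α = (0.8340, -1.4567, 0.4829)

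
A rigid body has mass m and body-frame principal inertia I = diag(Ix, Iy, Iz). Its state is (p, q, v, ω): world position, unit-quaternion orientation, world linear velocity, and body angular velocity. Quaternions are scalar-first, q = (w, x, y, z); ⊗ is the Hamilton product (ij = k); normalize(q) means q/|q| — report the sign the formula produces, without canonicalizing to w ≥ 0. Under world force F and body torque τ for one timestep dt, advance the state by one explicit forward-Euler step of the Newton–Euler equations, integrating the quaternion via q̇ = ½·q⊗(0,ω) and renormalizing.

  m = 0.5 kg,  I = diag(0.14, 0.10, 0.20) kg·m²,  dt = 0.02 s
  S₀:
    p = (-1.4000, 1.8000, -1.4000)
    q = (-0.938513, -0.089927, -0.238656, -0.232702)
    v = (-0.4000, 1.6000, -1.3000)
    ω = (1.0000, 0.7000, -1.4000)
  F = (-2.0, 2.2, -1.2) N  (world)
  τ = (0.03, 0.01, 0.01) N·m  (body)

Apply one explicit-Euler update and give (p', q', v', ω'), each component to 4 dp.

p' = (-1.4080, 1.8320, -1.4260)
q' = (-0.9390, -0.0943, -0.2488, -0.2178)
v' = (-0.4800, 1.6880, -1.3480)
ω' = (1.0183, 0.6852, -1.3962)

angular accel α = (0.9143, -0.7400, 0.1900)
ω + α·dt = (1.0183, 0.6852, -1.3962)
2q̇ = q⊗(0,ω) = (-0.0687966, -0.4415032, -1.0155589, 1.4896253)
q + ½dt·q⊗(0,ω), renormalized = (-0.9390, -0.0943, -0.2488, -0.2178)
a = F/m = (-4.0000, 4.4000, -2.4000)
p' = p + v·dt = (-1.4080, 1.8320, -1.4260)
v' = v + a·dt = (-0.4800, 1.6880, -1.3480)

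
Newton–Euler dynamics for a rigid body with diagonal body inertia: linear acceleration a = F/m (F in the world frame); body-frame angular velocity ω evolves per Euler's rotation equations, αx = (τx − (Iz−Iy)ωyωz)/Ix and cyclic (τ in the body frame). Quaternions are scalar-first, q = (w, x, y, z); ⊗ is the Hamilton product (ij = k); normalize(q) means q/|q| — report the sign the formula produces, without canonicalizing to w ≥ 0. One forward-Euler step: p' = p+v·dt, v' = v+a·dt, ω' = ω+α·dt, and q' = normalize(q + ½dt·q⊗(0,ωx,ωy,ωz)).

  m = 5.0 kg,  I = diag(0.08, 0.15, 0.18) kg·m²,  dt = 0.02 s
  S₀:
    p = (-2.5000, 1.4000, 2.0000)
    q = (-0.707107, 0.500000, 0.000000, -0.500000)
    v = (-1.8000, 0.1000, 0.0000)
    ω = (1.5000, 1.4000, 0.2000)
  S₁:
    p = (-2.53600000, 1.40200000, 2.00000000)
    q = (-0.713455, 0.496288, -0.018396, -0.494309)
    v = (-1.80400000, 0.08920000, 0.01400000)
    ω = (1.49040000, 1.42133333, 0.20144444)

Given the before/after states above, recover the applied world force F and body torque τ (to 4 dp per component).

F = (-1.0000, -2.7000, 3.5000)
τ = (-0.0300, 0.1300, 0.1600)

v₁ − v₀ = (-0.00400000, -0.01080000, 0.01400000)
applied force F = (-1.0000, -2.7000, 3.5000)
Δω = ω₁−ω₀ = (-0.00960000, 0.02133333, 0.00144444)
precession coupling = (0.0084, -0.0300, 0.1470)
I·α + gyro = (-0.0300, 0.1300, 0.1600)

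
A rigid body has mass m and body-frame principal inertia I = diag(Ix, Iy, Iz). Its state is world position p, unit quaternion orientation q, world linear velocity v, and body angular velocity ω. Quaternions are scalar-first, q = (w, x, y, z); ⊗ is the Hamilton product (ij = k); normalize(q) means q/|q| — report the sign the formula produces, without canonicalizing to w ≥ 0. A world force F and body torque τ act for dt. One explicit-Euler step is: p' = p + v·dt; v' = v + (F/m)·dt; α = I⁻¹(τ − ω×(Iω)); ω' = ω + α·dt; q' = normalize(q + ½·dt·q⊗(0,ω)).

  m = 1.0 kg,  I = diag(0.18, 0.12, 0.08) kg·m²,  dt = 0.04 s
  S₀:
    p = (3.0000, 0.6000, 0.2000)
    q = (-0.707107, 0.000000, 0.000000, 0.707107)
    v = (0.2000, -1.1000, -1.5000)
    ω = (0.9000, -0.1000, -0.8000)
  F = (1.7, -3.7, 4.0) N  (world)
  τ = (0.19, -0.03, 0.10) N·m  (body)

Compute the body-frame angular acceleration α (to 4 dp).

gyro term ω×Iω = (-0.0032, -0.0720, 0.0054)
(τ − ω×Iω)/I = (1.0733, 0.3500, 1.1825)

α = (1.0733, 0.3500, 1.1825)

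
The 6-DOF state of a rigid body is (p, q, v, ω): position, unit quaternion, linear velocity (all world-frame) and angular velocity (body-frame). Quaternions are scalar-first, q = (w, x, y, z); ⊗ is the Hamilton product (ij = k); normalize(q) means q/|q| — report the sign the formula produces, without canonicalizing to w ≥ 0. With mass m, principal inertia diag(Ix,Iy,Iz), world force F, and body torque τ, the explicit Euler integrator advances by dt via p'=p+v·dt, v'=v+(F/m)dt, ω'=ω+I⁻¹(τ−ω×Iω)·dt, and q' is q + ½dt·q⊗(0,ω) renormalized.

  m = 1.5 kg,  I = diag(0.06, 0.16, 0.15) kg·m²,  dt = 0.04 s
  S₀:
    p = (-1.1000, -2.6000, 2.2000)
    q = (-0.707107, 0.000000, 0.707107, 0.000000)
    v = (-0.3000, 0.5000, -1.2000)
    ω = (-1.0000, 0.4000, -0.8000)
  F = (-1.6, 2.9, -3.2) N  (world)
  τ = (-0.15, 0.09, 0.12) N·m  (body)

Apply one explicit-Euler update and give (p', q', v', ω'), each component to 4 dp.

p' = (-1.1120, -2.5800, 2.1520)
q' = (-0.7125, 0.0028, 0.7012, 0.0254)
v' = (-0.3427, 0.5773, -1.2853)
ω' = (-1.1021, 0.4405, -0.7573)

precession coupling ω×(Iω) = (0.0032, -0.0720, -0.0400)
(τ − ω×Iω)/I = (-2.5533, 1.0125, 1.0667)
ω + α·dt = (-1.1021, 0.4405, -0.7573)
2q̇ = q⊗(0,ω) = (-0.2828428, 0.1414214, -0.2828428, 1.2727926)
updated quaternion q' = (-0.7125, 0.0028, 0.7012, 0.0254)
linear accel F/m = (-1.0667, 1.9333, -2.1333)
new position p' = (-1.1120, -2.5800, 2.1520)
v + (F/m)dt = (-0.3427, 0.5773, -1.2853)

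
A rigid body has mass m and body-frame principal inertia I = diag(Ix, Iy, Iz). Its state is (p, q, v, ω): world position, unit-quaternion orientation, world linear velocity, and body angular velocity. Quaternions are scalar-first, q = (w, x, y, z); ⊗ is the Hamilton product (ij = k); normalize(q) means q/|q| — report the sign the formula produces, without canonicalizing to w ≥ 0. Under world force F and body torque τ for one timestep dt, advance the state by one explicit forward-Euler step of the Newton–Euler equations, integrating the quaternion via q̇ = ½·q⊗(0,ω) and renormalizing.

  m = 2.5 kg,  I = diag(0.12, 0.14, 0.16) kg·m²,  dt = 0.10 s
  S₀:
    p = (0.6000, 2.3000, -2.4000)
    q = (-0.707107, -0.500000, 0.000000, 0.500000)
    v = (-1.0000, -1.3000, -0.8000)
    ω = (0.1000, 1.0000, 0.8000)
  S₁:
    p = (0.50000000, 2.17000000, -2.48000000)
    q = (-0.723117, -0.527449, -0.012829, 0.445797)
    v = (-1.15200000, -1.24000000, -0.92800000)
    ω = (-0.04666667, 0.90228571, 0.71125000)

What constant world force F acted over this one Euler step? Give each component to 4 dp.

velocity change Δv = (-0.15200000, 0.06000000, -0.12800000)
m·(v₁−v₀)/dt = (-3.8000, 1.5000, -3.2000)

F = (-3.8000, 1.5000, -3.2000)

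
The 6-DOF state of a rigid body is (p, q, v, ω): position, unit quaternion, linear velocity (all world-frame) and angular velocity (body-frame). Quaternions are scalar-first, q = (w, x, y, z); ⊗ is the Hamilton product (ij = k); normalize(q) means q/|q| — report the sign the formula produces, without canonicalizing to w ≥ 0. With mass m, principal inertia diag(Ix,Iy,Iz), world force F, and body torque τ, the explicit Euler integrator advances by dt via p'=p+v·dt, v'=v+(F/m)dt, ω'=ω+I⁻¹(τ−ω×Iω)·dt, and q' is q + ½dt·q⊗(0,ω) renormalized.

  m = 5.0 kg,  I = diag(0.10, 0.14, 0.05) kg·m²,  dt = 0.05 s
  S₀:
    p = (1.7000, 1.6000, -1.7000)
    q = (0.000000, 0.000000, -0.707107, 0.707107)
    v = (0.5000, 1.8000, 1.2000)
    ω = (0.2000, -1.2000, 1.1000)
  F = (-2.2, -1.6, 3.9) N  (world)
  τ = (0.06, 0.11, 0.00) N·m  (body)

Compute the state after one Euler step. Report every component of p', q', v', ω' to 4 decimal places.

a = (-0.4400, -0.3200, 0.7800)
p + v·dt = (1.7250, 1.6900, -1.6400)
v + (F/m)dt = (0.4780, 1.7840, 1.2390)
gyro term ω×Iω = (0.1188, 0.0110, -0.0096)
(τ − ω×Iω)/I = (-0.5880, 0.7071, 0.1920)
ω + α·dt = (0.1706, -1.1646, 1.1096)
Hamilton product q⊗(0,ω) = (-1.6263461, 0.0707107, 0.1414214, 0.1414214)
q' = normalize(q + ½dt·q⊗(0,ω)) = (-0.0406, 0.0018, -0.7030, 0.7100)

p' = (1.7250, 1.6900, -1.6400)
q' = (-0.0406, 0.0018, -0.7030, 0.7100)
v' = (0.4780, 1.7840, 1.2390)
ω' = (0.1706, -1.1646, 1.1096)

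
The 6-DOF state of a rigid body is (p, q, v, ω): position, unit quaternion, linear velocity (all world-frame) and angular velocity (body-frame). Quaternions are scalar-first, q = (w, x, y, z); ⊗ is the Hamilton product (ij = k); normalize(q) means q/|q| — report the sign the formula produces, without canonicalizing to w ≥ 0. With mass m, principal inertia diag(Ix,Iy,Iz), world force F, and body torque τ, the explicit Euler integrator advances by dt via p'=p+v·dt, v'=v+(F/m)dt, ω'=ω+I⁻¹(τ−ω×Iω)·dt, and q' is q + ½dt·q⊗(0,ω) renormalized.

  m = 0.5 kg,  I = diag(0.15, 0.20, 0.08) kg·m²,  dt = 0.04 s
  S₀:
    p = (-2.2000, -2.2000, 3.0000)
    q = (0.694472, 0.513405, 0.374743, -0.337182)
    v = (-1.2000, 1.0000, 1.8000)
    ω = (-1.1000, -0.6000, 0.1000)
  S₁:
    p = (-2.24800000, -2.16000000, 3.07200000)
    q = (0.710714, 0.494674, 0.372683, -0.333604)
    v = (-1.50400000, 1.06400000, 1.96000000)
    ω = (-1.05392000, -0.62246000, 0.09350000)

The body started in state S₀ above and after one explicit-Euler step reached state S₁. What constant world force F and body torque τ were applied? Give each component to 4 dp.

F = (-3.8000, 0.8000, 2.0000)
τ = (0.1800, -0.1200, 0.0200)

velocity change Δv = (-0.30400000, 0.06400000, 0.16000000)
F = m·Δv/dt = (-3.8000, 0.8000, 2.0000)
ω₁ − ω₀ = (0.04608000, -0.02246000, -0.00650000)
I·α + gyro = (0.1800, -0.1200, 0.0200)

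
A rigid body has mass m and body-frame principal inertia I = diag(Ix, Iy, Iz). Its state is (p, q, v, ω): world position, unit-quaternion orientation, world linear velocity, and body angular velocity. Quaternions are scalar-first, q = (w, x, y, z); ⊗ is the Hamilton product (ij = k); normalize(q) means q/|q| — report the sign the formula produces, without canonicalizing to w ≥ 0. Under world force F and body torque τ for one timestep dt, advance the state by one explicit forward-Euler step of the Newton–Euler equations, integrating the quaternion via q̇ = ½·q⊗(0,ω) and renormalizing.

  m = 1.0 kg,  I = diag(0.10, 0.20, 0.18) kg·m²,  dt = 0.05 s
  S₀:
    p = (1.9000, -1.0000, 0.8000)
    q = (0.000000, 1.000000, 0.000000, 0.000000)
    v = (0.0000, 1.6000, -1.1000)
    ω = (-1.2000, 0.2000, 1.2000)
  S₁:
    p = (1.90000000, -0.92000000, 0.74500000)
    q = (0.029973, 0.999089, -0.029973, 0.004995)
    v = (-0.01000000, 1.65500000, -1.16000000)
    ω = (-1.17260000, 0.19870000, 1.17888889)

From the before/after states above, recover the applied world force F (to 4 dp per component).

F = (-0.2000, 1.1000, -1.2000)

velocity change Δv = (-0.01000000, 0.05500000, -0.06000000)
applied force F = (-0.2000, 1.1000, -1.2000)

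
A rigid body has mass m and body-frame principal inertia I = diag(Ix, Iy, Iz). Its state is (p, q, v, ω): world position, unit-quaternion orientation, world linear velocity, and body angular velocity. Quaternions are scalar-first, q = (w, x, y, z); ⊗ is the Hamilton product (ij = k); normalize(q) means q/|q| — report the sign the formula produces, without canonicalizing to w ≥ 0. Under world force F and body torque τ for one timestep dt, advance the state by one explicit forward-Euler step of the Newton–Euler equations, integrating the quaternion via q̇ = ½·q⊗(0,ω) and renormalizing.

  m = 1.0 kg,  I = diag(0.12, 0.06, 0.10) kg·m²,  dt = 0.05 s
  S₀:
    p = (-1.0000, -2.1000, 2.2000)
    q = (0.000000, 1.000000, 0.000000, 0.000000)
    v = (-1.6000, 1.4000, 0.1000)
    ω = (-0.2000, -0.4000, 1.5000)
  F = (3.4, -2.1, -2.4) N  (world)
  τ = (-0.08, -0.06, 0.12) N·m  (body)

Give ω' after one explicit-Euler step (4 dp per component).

ω' = (-0.2233, -0.4450, 1.5624)

precession coupling ω×(Iω) = (-0.0240, -0.0060, -0.0048)
angular accel α = (-0.4667, -0.9000, 1.2480)
ω' = ω + α·dt = (-0.2233, -0.4450, 1.5624)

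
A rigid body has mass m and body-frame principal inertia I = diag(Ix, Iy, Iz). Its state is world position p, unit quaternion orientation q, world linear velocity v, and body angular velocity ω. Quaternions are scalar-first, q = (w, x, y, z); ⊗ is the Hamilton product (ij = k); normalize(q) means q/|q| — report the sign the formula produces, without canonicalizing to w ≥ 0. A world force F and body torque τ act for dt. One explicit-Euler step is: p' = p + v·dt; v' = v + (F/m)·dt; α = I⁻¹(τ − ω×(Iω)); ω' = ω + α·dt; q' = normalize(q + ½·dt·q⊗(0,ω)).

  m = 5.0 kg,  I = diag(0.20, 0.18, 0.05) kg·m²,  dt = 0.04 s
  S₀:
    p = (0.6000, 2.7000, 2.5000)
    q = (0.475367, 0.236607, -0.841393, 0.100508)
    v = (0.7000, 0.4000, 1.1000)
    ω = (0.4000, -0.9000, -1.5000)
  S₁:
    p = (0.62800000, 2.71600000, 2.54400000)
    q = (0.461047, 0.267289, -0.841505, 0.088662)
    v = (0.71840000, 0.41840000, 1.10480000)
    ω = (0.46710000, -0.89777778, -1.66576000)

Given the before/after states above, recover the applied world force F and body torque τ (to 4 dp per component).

rate change Δω = (0.06710000, 0.00222222, -0.16576000)
applied torque τ = (0.1600, -0.0800, -0.2000)
Δv = v₁−v₀ = (0.01840000, 0.01840000, 0.00480000)
applied force F = (2.3000, 2.3000, 0.6000)

F = (2.3000, 2.3000, 0.6000)
τ = (0.1600, -0.0800, -0.2000)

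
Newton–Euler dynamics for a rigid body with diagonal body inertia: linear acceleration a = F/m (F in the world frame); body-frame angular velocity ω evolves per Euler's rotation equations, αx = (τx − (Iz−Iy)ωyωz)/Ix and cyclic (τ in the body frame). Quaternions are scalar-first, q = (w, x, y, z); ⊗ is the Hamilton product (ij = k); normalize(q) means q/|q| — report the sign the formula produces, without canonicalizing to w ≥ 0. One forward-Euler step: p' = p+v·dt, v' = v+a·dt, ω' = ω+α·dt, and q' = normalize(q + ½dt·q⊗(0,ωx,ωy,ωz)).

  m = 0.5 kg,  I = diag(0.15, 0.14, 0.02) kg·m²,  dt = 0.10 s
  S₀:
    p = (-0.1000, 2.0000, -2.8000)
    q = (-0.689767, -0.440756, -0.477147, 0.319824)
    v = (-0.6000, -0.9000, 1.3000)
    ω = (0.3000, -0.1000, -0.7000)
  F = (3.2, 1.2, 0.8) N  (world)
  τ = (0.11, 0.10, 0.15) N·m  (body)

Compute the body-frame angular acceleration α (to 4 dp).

gyro term ω×Iω = (-0.0084, -0.0273, 0.0003)
(τ − ω×Iω)/I = (0.7893, 0.9093, 7.4850)

α = (0.7893, 0.9093, 7.4850)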